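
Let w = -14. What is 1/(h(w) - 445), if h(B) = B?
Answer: -1/459 ≈ -0.0021787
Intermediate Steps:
1/(h(w) - 445) = 1/(-14 - 445) = 1/(-459) = -1/459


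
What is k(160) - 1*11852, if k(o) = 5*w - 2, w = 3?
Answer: -11839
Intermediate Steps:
k(o) = 13 (k(o) = 5*3 - 2 = 15 - 2 = 13)
k(160) - 1*11852 = 13 - 1*11852 = 13 - 11852 = -11839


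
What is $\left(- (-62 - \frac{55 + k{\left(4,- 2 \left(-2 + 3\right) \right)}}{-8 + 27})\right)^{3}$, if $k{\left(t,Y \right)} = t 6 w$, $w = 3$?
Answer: $\frac{2222447625}{6859} \approx 3.2402 \cdot 10^{5}$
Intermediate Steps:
$k{\left(t,Y \right)} = 18 t$ ($k{\left(t,Y \right)} = t 6 \cdot 3 = 6 t 3 = 18 t$)
$\left(- (-62 - \frac{55 + k{\left(4,- 2 \left(-2 + 3\right) \right)}}{-8 + 27})\right)^{3} = \left(- (-62 - \frac{55 + 18 \cdot 4}{-8 + 27})\right)^{3} = \left(- (-62 - \frac{55 + 72}{19})\right)^{3} = \left(- (-62 - 127 \cdot \frac{1}{19})\right)^{3} = \left(- (-62 - \frac{127}{19})\right)^{3} = \left(\left(-1\right) \left(- \frac{1305}{19}\right)\right)^{3} = \left(\frac{1305}{19}\right)^{3} = \frac{2222447625}{6859}$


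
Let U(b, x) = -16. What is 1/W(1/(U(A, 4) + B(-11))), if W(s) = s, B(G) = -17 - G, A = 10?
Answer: -22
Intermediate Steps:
1/W(1/(U(A, 4) + B(-11))) = 1/(1/(-16 + (-17 - 1*(-11)))) = 1/(1/(-16 + (-17 + 11))) = 1/(1/(-16 - 6)) = 1/(1/(-22)) = 1/(-1/22) = -22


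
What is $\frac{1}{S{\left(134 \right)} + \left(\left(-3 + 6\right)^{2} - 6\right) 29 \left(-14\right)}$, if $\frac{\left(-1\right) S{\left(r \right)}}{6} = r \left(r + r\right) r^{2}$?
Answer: $- \frac{1}{3869016450} \approx -2.5846 \cdot 10^{-10}$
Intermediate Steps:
$S{\left(r \right)} = - 12 r^{4}$ ($S{\left(r \right)} = - 6 r \left(r + r\right) r^{2} = - 6 r 2 r r^{2} = - 6 \cdot 2 r^{2} r^{2} = - 6 \cdot 2 r^{4} = - 12 r^{4}$)
$\frac{1}{S{\left(134 \right)} + \left(\left(-3 + 6\right)^{2} - 6\right) 29 \left(-14\right)} = \frac{1}{- 12 \cdot 134^{4} + \left(\left(-3 + 6\right)^{2} - 6\right) 29 \left(-14\right)} = \frac{1}{\left(-12\right) 322417936 + \left(3^{2} - 6\right) 29 \left(-14\right)} = \frac{1}{-3869015232 + \left(9 - 6\right) 29 \left(-14\right)} = \frac{1}{-3869015232 + 3 \cdot 29 \left(-14\right)} = \frac{1}{-3869015232 + 87 \left(-14\right)} = \frac{1}{-3869015232 - 1218} = \frac{1}{-3869016450} = - \frac{1}{3869016450}$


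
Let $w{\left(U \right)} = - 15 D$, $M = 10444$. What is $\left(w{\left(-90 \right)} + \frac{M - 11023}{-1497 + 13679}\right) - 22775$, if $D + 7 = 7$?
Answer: $- \frac{277445629}{12182} \approx -22775.0$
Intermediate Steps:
$D = 0$ ($D = -7 + 7 = 0$)
$w{\left(U \right)} = 0$ ($w{\left(U \right)} = \left(-15\right) 0 = 0$)
$\left(w{\left(-90 \right)} + \frac{M - 11023}{-1497 + 13679}\right) - 22775 = \left(0 + \frac{10444 - 11023}{-1497 + 13679}\right) - 22775 = \left(0 - \frac{579}{12182}\right) - 22775 = - \frac{579}{12182} - 22775 = - \frac{277445629}{12182}$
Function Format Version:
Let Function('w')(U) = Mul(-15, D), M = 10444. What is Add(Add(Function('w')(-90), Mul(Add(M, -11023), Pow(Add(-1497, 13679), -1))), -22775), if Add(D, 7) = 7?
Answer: Rational(-277445629, 12182) ≈ -22775.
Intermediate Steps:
D = 0 (D = Add(-7, 7) = 0)
Function('w')(U) = 0 (Function('w')(U) = Mul(-15, 0) = 0)
Add(Add(Function('w')(-90), Mul(Add(M, -11023), Pow(Add(-1497, 13679), -1))), -22775) = Add(Add(0, Mul(Add(10444, -11023), Pow(Add(-1497, 13679), -1))), -22775) = Add(Add(0, Mul(-579, Pow(12182, -1))), -22775) = Add(Add(0, Mul(-579, Rational(1, 12182))), -22775) = Add(Add(0, Rational(-579, 12182)), -22775) = Add(Rational(-579, 12182), -22775) = Rational(-277445629, 12182)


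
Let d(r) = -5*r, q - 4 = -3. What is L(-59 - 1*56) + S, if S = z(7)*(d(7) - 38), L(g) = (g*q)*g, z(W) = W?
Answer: 12714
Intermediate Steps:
q = 1 (q = 4 - 3 = 1)
L(g) = g² (L(g) = (g*1)*g = g*g = g²)
S = -511 (S = 7*(-5*7 - 38) = 7*(-35 - 38) = 7*(-73) = -511)
L(-59 - 1*56) + S = (-59 - 1*56)² - 511 = (-59 - 56)² - 511 = (-115)² - 511 = 13225 - 511 = 12714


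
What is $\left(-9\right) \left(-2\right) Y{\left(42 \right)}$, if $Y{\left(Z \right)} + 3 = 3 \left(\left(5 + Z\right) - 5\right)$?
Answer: $2214$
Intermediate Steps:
$Y{\left(Z \right)} = -3 + 3 Z$ ($Y{\left(Z \right)} = -3 + 3 \left(\left(5 + Z\right) - 5\right) = -3 + 3 Z$)
$\left(-9\right) \left(-2\right) Y{\left(42 \right)} = \left(-9\right) \left(-2\right) \left(-3 + 3 \cdot 42\right) = 18 \left(-3 + 126\right) = 18 \cdot 123 = 2214$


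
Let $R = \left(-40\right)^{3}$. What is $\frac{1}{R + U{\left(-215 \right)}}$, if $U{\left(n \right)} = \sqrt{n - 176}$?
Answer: $- \frac{64000}{4096000391} - \frac{i \sqrt{391}}{4096000391} \approx -1.5625 \cdot 10^{-5} - 4.8276 \cdot 10^{-9} i$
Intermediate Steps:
$U{\left(n \right)} = \sqrt{-176 + n}$
$R = -64000$
$\frac{1}{R + U{\left(-215 \right)}} = \frac{1}{-64000 + \sqrt{-176 - 215}} = \frac{1}{-64000 + \sqrt{-391}} = \frac{1}{-64000 + i \sqrt{391}}$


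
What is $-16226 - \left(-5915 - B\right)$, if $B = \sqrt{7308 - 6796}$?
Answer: $-10311 + 16 \sqrt{2} \approx -10288.0$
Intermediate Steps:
$B = 16 \sqrt{2}$ ($B = \sqrt{512} = 16 \sqrt{2} \approx 22.627$)
$-16226 - \left(-5915 - B\right) = -16226 - \left(-5915 - 16 \sqrt{2}\right) = -16226 + \left(5915 + 16 \sqrt{2}\right) = -10311 + 16 \sqrt{2}$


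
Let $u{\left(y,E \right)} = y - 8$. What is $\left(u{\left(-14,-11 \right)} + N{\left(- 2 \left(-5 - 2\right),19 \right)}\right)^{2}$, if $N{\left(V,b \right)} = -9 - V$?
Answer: $2025$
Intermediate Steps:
$u{\left(y,E \right)} = -8 + y$ ($u{\left(y,E \right)} = y - 8 = -8 + y$)
$\left(u{\left(-14,-11 \right)} + N{\left(- 2 \left(-5 - 2\right),19 \right)}\right)^{2} = \left(\left(-8 - 14\right) - \left(9 - 2 \left(-5 - 2\right)\right)\right)^{2} = \left(-22 - \left(9 - -14\right)\right)^{2} = \left(-22 - 23\right)^{2} = \left(-45\right)^{2} = 2025$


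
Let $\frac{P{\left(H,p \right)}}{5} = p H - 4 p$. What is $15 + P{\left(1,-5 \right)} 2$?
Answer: $165$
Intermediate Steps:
$P{\left(H,p \right)} = - 20 p + 5 H p$ ($P{\left(H,p \right)} = 5 \left(p H - 4 p\right) = 5 \left(H p - 4 p\right) = 5 \left(- 4 p + H p\right) = - 20 p + 5 H p$)
$15 + P{\left(1,-5 \right)} 2 = 15 + 5 \left(-5\right) \left(-4 + 1\right) 2 = 15 + 5 \left(-5\right) \left(-3\right) 2 = 15 + 75 \cdot 2 = 15 + 150 = 165$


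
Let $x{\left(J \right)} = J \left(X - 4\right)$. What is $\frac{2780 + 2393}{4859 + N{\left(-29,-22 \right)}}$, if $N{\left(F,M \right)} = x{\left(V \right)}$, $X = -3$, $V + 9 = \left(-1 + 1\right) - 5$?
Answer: $\frac{5173}{4957} \approx 1.0436$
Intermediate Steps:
$V = -14$ ($V = -9 + \left(\left(-1 + 1\right) - 5\right) = -9 + \left(0 - 5\right) = -9 - 5 = -14$)
$x{\left(J \right)} = - 7 J$ ($x{\left(J \right)} = J \left(-3 - 4\right) = J \left(-7\right) = - 7 J$)
$N{\left(F,M \right)} = 98$ ($N{\left(F,M \right)} = \left(-7\right) \left(-14\right) = 98$)
$\frac{2780 + 2393}{4859 + N{\left(-29,-22 \right)}} = \frac{2780 + 2393}{4859 + 98} = \frac{5173}{4957}$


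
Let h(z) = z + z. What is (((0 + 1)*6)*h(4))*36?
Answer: 1728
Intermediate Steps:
h(z) = 2*z
(((0 + 1)*6)*h(4))*36 = (((0 + 1)*6)*(2*4))*36 = ((1*6)*8)*36 = (6*8)*36 = 48*36 = 1728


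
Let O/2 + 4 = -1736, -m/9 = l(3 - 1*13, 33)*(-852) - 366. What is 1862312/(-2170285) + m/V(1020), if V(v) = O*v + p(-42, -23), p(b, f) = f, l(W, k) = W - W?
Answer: -6617654427166/7703693552555 ≈ -0.85902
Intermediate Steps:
l(W, k) = 0
m = 3294 (m = -9*(0*(-852) - 366) = -9*(0 - 366) = -9*(-366) = 3294)
O = -3480 (O = -8 + 2*(-1736) = -8 - 3472 = -3480)
V(v) = -23 - 3480*v (V(v) = -3480*v - 23 = -23 - 3480*v)
1862312/(-2170285) + m/V(1020) = 1862312/(-2170285) + 3294/(-23 - 3480*1020) = 1862312*(-1/2170285) + 3294/(-23 - 3549600) = -1862312/2170285 + 3294/(-3549623) = -1862312/2170285 + 3294*(-1/3549623) = -1862312/2170285 - 3294/3549623 = -6617654427166/7703693552555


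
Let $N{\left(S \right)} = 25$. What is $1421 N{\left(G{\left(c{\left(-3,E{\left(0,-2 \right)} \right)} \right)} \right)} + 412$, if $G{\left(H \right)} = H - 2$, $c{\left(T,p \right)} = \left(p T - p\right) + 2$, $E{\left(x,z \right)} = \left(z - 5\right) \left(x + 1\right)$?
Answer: $35937$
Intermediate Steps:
$E{\left(x,z \right)} = \left(1 + x\right) \left(-5 + z\right)$ ($E{\left(x,z \right)} = \left(-5 + z\right) \left(1 + x\right) = \left(1 + x\right) \left(-5 + z\right)$)
$c{\left(T,p \right)} = 2 - p + T p$ ($c{\left(T,p \right)} = \left(T p - p\right) + 2 = \left(- p + T p\right) + 2 = 2 - p + T p$)
$G{\left(H \right)} = -2 + H$ ($G{\left(H \right)} = H - 2 = -2 + H$)
$1421 N{\left(G{\left(c{\left(-3,E{\left(0,-2 \right)} \right)} \right)} \right)} + 412 = 1421 \cdot 25 + 412 = 35525 + 412 = 35937$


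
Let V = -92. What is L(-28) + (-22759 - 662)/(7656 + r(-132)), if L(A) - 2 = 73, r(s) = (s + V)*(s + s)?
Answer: 1661993/22264 ≈ 74.649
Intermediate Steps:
r(s) = 2*s*(-92 + s) (r(s) = (s - 92)*(s + s) = (-92 + s)*(2*s) = 2*s*(-92 + s))
L(A) = 75 (L(A) = 2 + 73 = 75)
L(-28) + (-22759 - 662)/(7656 + r(-132)) = 75 + (-22759 - 662)/(7656 + 2*(-132)*(-92 - 132)) = 75 - 23421/(7656 + 2*(-132)*(-224)) = 75 - 23421/(7656 + 59136) = 75 - 23421/66792 = 75 - 23421*1/66792 = 75 - 7807/22264 = 1661993/22264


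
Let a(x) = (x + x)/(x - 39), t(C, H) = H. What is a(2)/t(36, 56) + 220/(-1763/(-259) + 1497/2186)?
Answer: 64516947399/2197170038 ≈ 29.364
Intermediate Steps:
a(x) = 2*x/(-39 + x) (a(x) = (2*x)/(-39 + x) = 2*x/(-39 + x))
a(2)/t(36, 56) + 220/(-1763/(-259) + 1497/2186) = (2*2/(-39 + 2))/56 + 220/(-1763/(-259) + 1497/2186) = (2*2/(-37))*(1/56) + 220/(-1763*(-1/259) + 1497*(1/2186)) = (2*2*(-1/37))*(1/56) + 220/(1763/259 + 1497/2186) = -4/37*1/56 + 220/(4241641/566174) = -1/518 + 220*(566174/4241641) = -1/518 + 124558280/4241641 = 64516947399/2197170038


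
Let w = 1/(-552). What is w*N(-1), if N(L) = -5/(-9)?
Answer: -5/4968 ≈ -0.0010064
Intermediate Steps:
N(L) = 5/9 (N(L) = -5*(-1/9) = 5/9)
w = -1/552 ≈ -0.0018116
w*N(-1) = -1/552*5/9 = -5/4968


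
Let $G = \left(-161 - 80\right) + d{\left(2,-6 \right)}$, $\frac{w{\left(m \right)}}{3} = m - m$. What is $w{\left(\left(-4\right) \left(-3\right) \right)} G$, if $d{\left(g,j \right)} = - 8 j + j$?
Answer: $0$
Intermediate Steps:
$d{\left(g,j \right)} = - 7 j$
$w{\left(m \right)} = 0$ ($w{\left(m \right)} = 3 \left(m - m\right) = 3 \cdot 0 = 0$)
$G = -199$ ($G = \left(-161 - 80\right) - -42 = -241 + 42 = -199$)
$w{\left(\left(-4\right) \left(-3\right) \right)} G = 0 \left(-199\right) = 0$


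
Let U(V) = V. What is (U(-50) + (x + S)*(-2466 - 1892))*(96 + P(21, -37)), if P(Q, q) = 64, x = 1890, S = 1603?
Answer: -2435607040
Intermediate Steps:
(U(-50) + (x + S)*(-2466 - 1892))*(96 + P(21, -37)) = (-50 + (1890 + 1603)*(-2466 - 1892))*(96 + 64) = (-50 + 3493*(-4358))*160 = (-50 - 15222494)*160 = -15222544*160 = -2435607040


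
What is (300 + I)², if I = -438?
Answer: 19044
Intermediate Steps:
(300 + I)² = (300 - 438)² = (-138)² = 19044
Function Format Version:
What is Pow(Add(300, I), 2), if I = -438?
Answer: 19044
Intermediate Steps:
Pow(Add(300, I), 2) = Pow(Add(300, -438), 2) = Pow(-138, 2) = 19044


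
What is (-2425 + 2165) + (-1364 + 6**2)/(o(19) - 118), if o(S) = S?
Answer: -24412/99 ≈ -246.59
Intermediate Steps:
(-2425 + 2165) + (-1364 + 6**2)/(o(19) - 118) = (-2425 + 2165) + (-1364 + 6**2)/(19 - 118) = -260 + (-1364 + 36)/(-99) = -260 - 1328*(-1/99) = -260 + 1328/99 = -24412/99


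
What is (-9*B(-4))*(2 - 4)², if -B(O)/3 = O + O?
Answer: -864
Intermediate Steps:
B(O) = -6*O (B(O) = -3*(O + O) = -6*O)
(-9*B(-4))*(2 - 4)² = (-(-54)*(-4))*(2 - 4)² = -9*24*(-2)² = -216*4 = -864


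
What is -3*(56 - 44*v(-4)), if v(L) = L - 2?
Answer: -960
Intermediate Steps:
v(L) = -2 + L
-3*(56 - 44*v(-4)) = -3*(56 - 44*(-2 - 4)) = -3*(56 - 44*(-6)) = -3*(56 + 264) = -3*320 = -960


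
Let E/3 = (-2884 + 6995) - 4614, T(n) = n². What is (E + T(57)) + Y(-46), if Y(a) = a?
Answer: 1694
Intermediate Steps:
E = -1509 (E = 3*((-2884 + 6995) - 4614) = 3*(4111 - 4614) = 3*(-503) = -1509)
(E + T(57)) + Y(-46) = (-1509 + 57²) - 46 = (-1509 + 3249) - 46 = 1740 - 46 = 1694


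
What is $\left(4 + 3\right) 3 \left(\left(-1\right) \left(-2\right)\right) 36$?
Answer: $1512$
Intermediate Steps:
$\left(4 + 3\right) 3 \left(\left(-1\right) \left(-2\right)\right) 36 = 7 \cdot 3 \cdot 2 \cdot 36 = 21 \cdot 2 \cdot 36 = 42 \cdot 36 = 1512$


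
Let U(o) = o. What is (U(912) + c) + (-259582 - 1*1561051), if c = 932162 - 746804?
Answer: -1634363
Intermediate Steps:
c = 185358
(U(912) + c) + (-259582 - 1*1561051) = (912 + 185358) + (-259582 - 1*1561051) = 186270 + (-259582 - 1561051) = 186270 - 1820633 = -1634363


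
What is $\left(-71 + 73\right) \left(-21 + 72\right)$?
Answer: $102$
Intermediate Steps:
$\left(-71 + 73\right) \left(-21 + 72\right) = 2 \cdot 51 = 102$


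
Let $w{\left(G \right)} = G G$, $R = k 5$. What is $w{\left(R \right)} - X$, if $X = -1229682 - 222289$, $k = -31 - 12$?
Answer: $1498196$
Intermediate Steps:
$k = -43$
$X = -1451971$
$R = -215$ ($R = \left(-43\right) 5 = -215$)
$w{\left(G \right)} = G^{2}$
$w{\left(R \right)} - X = \left(-215\right)^{2} - -1451971 = 46225 + 1451971 = 1498196$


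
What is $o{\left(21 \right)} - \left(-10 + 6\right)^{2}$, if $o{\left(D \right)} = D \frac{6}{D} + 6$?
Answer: $-4$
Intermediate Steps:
$o{\left(D \right)} = 12$ ($o{\left(D \right)} = 6 + 6 = 12$)
$o{\left(21 \right)} - \left(-10 + 6\right)^{2} = 12 - \left(-10 + 6\right)^{2} = 12 - \left(-4\right)^{2} = 12 - 16 = -4$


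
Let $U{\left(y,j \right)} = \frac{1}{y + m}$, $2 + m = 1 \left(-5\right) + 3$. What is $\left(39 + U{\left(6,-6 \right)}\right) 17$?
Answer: $\frac{1343}{2} \approx 671.5$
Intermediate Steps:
$m = -4$ ($m = -2 + \left(1 \left(-5\right) + 3\right) = -2 + \left(-5 + 3\right) = -2 - 2 = -4$)
$U{\left(y,j \right)} = \frac{1}{-4 + y}$ ($U{\left(y,j \right)} = \frac{1}{y - 4} = \frac{1}{-4 + y}$)
$\left(39 + U{\left(6,-6 \right)}\right) 17 = \left(39 + \frac{1}{-4 + 6}\right) 17 = \left(39 + \frac{1}{2}\right) 17 = \frac{79}{2} \cdot 17 = \frac{1343}{2}$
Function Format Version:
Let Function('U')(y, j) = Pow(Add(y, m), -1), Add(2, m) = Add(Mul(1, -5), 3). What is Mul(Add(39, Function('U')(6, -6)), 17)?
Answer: Rational(1343, 2) ≈ 671.50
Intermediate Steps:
m = -4 (m = Add(-2, Add(Mul(1, -5), 3)) = Add(-2, Add(-5, 3)) = Add(-2, -2) = -4)
Function('U')(y, j) = Pow(Add(-4, y), -1) (Function('U')(y, j) = Pow(Add(y, -4), -1) = Pow(Add(-4, y), -1))
Mul(Add(39, Function('U')(6, -6)), 17) = Mul(Add(39, Pow(Add(-4, 6), -1)), 17) = Mul(Add(39, Pow(2, -1)), 17) = Mul(Add(39, Rational(1, 2)), 17) = Mul(Rational(79, 2), 17) = Rational(1343, 2)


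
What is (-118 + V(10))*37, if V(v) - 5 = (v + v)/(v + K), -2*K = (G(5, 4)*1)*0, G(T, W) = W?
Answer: -4107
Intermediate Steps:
K = 0 (K = -4*1*0/2 = -2*0 = -½*0 = 0)
V(v) = 7 (V(v) = 5 + (v + v)/(v + 0) = 5 + (2*v)/v = 5 + 2 = 7)
(-118 + V(10))*37 = (-118 + 7)*37 = -111*37 = -4107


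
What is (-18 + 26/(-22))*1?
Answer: -211/11 ≈ -19.182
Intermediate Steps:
(-18 + 26/(-22))*1 = (-18 + 26*(-1/22))*1 = (-18 - 13/11)*1 = -211/11*1 = -211/11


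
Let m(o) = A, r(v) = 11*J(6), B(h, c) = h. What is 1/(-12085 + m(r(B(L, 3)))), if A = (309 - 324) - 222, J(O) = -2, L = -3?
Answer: -1/12322 ≈ -8.1156e-5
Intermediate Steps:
r(v) = -22 (r(v) = 11*(-2) = -22)
A = -237 (A = -15 - 222 = -237)
m(o) = -237
1/(-12085 + m(r(B(L, 3)))) = 1/(-12085 - 237) = 1/(-12322) = -1/12322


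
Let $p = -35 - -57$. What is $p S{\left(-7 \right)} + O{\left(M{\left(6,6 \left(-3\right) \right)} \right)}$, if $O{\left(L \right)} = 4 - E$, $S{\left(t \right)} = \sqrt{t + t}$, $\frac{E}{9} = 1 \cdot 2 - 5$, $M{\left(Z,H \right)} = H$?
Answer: $31 + 22 i \sqrt{14} \approx 31.0 + 82.316 i$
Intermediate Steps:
$p = 22$ ($p = -35 + 57 = 22$)
$E = -27$ ($E = 9 \left(1 \cdot 2 - 5\right) = 9 \left(2 - 5\right) = 9 \left(-3\right) = -27$)
$S{\left(t \right)} = \sqrt{2} \sqrt{t}$ ($S{\left(t \right)} = \sqrt{2 t} = \sqrt{2} \sqrt{t}$)
$O{\left(L \right)} = 31$ ($O{\left(L \right)} = 4 - -27 = 4 + 27 = 31$)
$p S{\left(-7 \right)} + O{\left(M{\left(6,6 \left(-3\right) \right)} \right)} = 22 \sqrt{2} \sqrt{-7} + 31 = 22 \sqrt{2} i \sqrt{7} + 31 = 22 i \sqrt{14} + 31 = 31 + 22 i \sqrt{14}$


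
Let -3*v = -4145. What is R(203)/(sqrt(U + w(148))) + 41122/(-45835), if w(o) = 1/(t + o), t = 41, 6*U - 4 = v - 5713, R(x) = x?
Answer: -41122/45835 - 609*I*sqrt(2862510)/136310 ≈ -0.89717 - 7.559*I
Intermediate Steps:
v = 4145/3 (v = -1/3*(-4145) = 4145/3 ≈ 1381.7)
U = -6491/9 (U = 2/3 + (4145/3 - 5713)/6 = 2/3 + (1/6)*(-12994/3) = 2/3 - 6497/9 = -6491/9 ≈ -721.22)
w(o) = 1/(41 + o)
R(203)/(sqrt(U + w(148))) + 41122/(-45835) = 203/(sqrt(-6491/9 + 1/(41 + 148))) + 41122/(-45835) = 203/(sqrt(-6491/9 + 1/189)) + 41122*(-1/45835) = 203/(sqrt(-6491/9 + 1/189)) - 41122/45835 = 203/(sqrt(-136310/189)) - 41122/45835 = 203/((I*sqrt(2862510)/63)) - 41122/45835 = 203*(-3*I*sqrt(2862510)/136310) - 41122/45835 = -609*I*sqrt(2862510)/136310 - 41122/45835 = -41122/45835 - 609*I*sqrt(2862510)/136310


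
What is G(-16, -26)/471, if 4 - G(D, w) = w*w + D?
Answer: -656/471 ≈ -1.3928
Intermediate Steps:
G(D, w) = 4 - D - w² (G(D, w) = 4 - (w*w + D) = 4 - (w² + D) = 4 - (D + w²) = 4 + (-D - w²) = 4 - D - w²)
G(-16, -26)/471 = (4 - 1*(-16) - 1*(-26)²)/471 = (4 + 16 - 1*676)*(1/471) = (4 + 16 - 676)*(1/471) = -656*1/471 = -656/471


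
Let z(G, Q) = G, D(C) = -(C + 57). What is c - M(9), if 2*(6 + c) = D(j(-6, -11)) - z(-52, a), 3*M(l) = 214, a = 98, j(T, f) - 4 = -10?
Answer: -461/6 ≈ -76.833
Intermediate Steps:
j(T, f) = -6 (j(T, f) = 4 - 10 = -6)
D(C) = -57 - C (D(C) = -(57 + C) = -57 - C)
M(l) = 214/3 (M(l) = (1/3)*214 = 214/3)
c = -11/2 (c = -6 + ((-57 - 1*(-6)) - 1*(-52))/2 = -6 + ((-57 + 6) + 52)/2 = -6 + (-51 + 52)/2 = -6 + (1/2)*1 = -6 + 1/2 = -11/2 ≈ -5.5000)
c - M(9) = -11/2 - 1*214/3 = -11/2 - 214/3 = -461/6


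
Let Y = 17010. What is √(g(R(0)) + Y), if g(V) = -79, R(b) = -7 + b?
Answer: √16931 ≈ 130.12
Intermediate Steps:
√(g(R(0)) + Y) = √(-79 + 17010) = √16931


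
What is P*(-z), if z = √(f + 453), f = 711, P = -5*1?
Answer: 10*√291 ≈ 170.59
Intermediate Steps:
P = -5
z = 2*√291 (z = √(711 + 453) = √1164 = 2*√291 ≈ 34.117)
P*(-z) = -(-5)*2*√291 = -(-10)*√291 = 10*√291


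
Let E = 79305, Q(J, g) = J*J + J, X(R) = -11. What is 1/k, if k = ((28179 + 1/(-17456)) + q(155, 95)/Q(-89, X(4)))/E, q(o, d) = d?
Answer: 1355276770320/481563085207 ≈ 2.8143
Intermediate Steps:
Q(J, g) = J + J² (Q(J, g) = J² + J = J + J²)
k = 481563085207/1355276770320 (k = ((28179 + 1/(-17456)) + 95/((-89*(1 - 89))))/79305 = ((28179 - 1/17456) + 95/((-89*(-88))))*(1/79305) = (491892623/17456 + 95/7832)*(1/79305) = (481563085207/17089424)*(1/79305) = 481563085207/1355276770320 ≈ 0.35532)
1/k = 1/(481563085207/1355276770320) = 1355276770320/481563085207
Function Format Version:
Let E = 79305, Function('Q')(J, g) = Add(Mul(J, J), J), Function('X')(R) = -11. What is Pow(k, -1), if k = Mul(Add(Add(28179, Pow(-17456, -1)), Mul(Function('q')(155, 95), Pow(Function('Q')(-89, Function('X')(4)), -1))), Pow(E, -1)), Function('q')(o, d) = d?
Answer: Rational(1355276770320, 481563085207) ≈ 2.8143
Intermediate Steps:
Function('Q')(J, g) = Add(J, Pow(J, 2)) (Function('Q')(J, g) = Add(Pow(J, 2), J) = Add(J, Pow(J, 2)))
k = Rational(481563085207, 1355276770320) (k = Mul(Add(Add(28179, Pow(-17456, -1)), Mul(95, Pow(Mul(-89, Add(1, -89)), -1))), Pow(79305, -1)) = Mul(Add(Add(28179, Rational(-1, 17456)), Mul(95, Pow(Mul(-89, -88), -1))), Rational(1, 79305)) = Mul(Add(Rational(491892623, 17456), Mul(95, Pow(7832, -1))), Rational(1, 79305)) = Mul(Add(Rational(491892623, 17456), Mul(95, Rational(1, 7832))), Rational(1, 79305)) = Mul(Add(Rational(491892623, 17456), Rational(95, 7832)), Rational(1, 79305)) = Mul(Rational(481563085207, 17089424), Rational(1, 79305)) = Rational(481563085207, 1355276770320) ≈ 0.35532)
Pow(k, -1) = Pow(Rational(481563085207, 1355276770320), -1) = Rational(1355276770320, 481563085207)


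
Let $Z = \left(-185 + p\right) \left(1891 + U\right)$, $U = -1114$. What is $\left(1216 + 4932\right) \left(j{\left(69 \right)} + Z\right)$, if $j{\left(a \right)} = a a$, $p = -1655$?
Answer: $-8760402012$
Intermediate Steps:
$j{\left(a \right)} = a^{2}$
$Z = -1429680$ ($Z = \left(-185 - 1655\right) \left(1891 - 1114\right) = \left(-1840\right) 777 = -1429680$)
$\left(1216 + 4932\right) \left(j{\left(69 \right)} + Z\right) = \left(1216 + 4932\right) \left(69^{2} - 1429680\right) = 6148 \left(4761 - 1429680\right) = 6148 \left(-1424919\right) = -8760402012$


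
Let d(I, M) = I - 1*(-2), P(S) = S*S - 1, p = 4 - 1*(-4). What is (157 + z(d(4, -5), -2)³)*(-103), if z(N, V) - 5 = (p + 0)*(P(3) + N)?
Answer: -164982310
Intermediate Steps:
p = 8 (p = 4 + 4 = 8)
P(S) = -1 + S² (P(S) = S² - 1 = -1 + S²)
d(I, M) = 2 + I (d(I, M) = I + 2 = 2 + I)
z(N, V) = 69 + 8*N (z(N, V) = 5 + (8 + 0)*((-1 + 3²) + N) = 5 + 8*((-1 + 9) + N) = 5 + 8*(8 + N) = 5 + (64 + 8*N) = 69 + 8*N)
(157 + z(d(4, -5), -2)³)*(-103) = (157 + (69 + 8*(2 + 4))³)*(-103) = (157 + (69 + 8*6)³)*(-103) = (157 + (69 + 48)³)*(-103) = (157 + 117³)*(-103) = (157 + 1601613)*(-103) = 1601770*(-103) = -164982310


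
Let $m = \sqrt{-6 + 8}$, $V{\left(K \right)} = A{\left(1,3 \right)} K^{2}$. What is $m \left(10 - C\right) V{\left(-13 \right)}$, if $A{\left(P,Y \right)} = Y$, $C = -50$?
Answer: $30420 \sqrt{2} \approx 43020.0$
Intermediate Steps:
$V{\left(K \right)} = 3 K^{2}$
$m = \sqrt{2} \approx 1.4142$
$m \left(10 - C\right) V{\left(-13 \right)} = \sqrt{2} \left(10 - -50\right) 3 \left(-13\right)^{2} = \sqrt{2} \left(10 + 50\right) 3 \cdot 169 = \sqrt{2} \cdot 60 \cdot 507 = 60 \sqrt{2} \cdot 507 = 30420 \sqrt{2}$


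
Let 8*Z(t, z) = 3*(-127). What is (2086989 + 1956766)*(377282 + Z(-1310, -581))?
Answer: 12203547120625/8 ≈ 1.5254e+12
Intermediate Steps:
Z(t, z) = -381/8 (Z(t, z) = (3*(-127))/8 = (⅛)*(-381) = -381/8)
(2086989 + 1956766)*(377282 + Z(-1310, -581)) = (2086989 + 1956766)*(377282 - 381/8) = 4043755*(3017875/8) = 12203547120625/8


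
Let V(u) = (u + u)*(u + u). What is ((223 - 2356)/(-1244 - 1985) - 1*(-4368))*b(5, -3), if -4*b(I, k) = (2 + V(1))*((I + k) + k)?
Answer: 42319215/6458 ≈ 6553.0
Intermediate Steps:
V(u) = 4*u² (V(u) = (2*u)*(2*u) = 4*u²)
b(I, k) = -3*k - 3*I/2 (b(I, k) = -(2 + 4*1²)*((I + k) + k)/4 = -(2 + 4*1)*(I + 2*k)/4 = -(2 + 4)*(I + 2*k)/4 = -3*(I + 2*k)/2 = -(6*I + 12*k)/4 = -3*k - 3*I/2)
((223 - 2356)/(-1244 - 1985) - 1*(-4368))*b(5, -3) = ((223 - 2356)/(-1244 - 1985) - 1*(-4368))*(-3*(-3) - 3/2*5) = (-2133/(-3229) + 4368)*(9 - 15/2) = (-2133*(-1/3229) + 4368)*(3/2) = (2133/3229 + 4368)*(3/2) = (14106405/3229)*(3/2) = 42319215/6458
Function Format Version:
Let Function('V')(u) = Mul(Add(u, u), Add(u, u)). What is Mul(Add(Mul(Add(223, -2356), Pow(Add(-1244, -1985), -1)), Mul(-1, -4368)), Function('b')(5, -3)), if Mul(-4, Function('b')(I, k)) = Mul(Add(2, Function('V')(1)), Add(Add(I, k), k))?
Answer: Rational(42319215, 6458) ≈ 6553.0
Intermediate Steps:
Function('V')(u) = Mul(4, Pow(u, 2)) (Function('V')(u) = Mul(Mul(2, u), Mul(2, u)) = Mul(4, Pow(u, 2)))
Function('b')(I, k) = Add(Mul(-3, k), Mul(Rational(-3, 2), I)) (Function('b')(I, k) = Mul(Rational(-1, 4), Mul(Add(2, Mul(4, Pow(1, 2))), Add(Add(I, k), k))) = Mul(Rational(-1, 4), Mul(Add(2, Mul(4, 1)), Add(I, Mul(2, k)))) = Mul(Rational(-1, 4), Mul(Add(2, 4), Add(I, Mul(2, k)))) = Mul(Rational(-1, 4), Mul(6, Add(I, Mul(2, k)))) = Mul(Rational(-1, 4), Add(Mul(6, I), Mul(12, k))) = Add(Mul(-3, k), Mul(Rational(-3, 2), I)))
Mul(Add(Mul(Add(223, -2356), Pow(Add(-1244, -1985), -1)), Mul(-1, -4368)), Function('b')(5, -3)) = Mul(Add(Mul(Add(223, -2356), Pow(Add(-1244, -1985), -1)), Mul(-1, -4368)), Add(Mul(-3, -3), Mul(Rational(-3, 2), 5))) = Mul(Add(Mul(-2133, Pow(-3229, -1)), 4368), Add(9, Rational(-15, 2))) = Mul(Add(Mul(-2133, Rational(-1, 3229)), 4368), Rational(3, 2)) = Mul(Add(Rational(2133, 3229), 4368), Rational(3, 2)) = Mul(Rational(14106405, 3229), Rational(3, 2)) = Rational(42319215, 6458)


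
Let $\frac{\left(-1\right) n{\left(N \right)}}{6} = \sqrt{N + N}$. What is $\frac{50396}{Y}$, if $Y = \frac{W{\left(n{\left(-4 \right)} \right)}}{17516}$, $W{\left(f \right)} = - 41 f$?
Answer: $- \frac{110342042 i \sqrt{2}}{123} \approx - 1.2687 \cdot 10^{6} i$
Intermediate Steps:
$n{\left(N \right)} = - 6 \sqrt{2} \sqrt{N}$ ($n{\left(N \right)} = - 6 \sqrt{N + N} = - 6 \sqrt{2 N} = - 6 \sqrt{2} \sqrt{N}$)
$Y = \frac{123 i \sqrt{2}}{4379}$ ($Y = \frac{\left(-41\right) \left(- 6 \sqrt{2} \sqrt{-4}\right)}{17516} = - 41 \left(- 6 \sqrt{2} \cdot 2 i\right) \frac{1}{17516} = - 41 \left(- 12 i \sqrt{2}\right) \frac{1}{17516} = 492 i \sqrt{2} \cdot \frac{1}{17516} = \frac{123 i \sqrt{2}}{4379} \approx 0.039723 i$)
$\frac{50396}{Y} = \frac{50396}{\frac{123}{4379} i \sqrt{2}} = 50396 \left(- \frac{4379 i \sqrt{2}}{246}\right) = - \frac{110342042 i \sqrt{2}}{123}$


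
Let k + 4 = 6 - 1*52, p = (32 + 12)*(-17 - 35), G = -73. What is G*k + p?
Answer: 1362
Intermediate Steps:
p = -2288 (p = 44*(-52) = -2288)
k = -50 (k = -4 + (6 - 1*52) = -4 + (6 - 52) = -4 - 46 = -50)
G*k + p = -73*(-50) - 2288 = 3650 - 2288 = 1362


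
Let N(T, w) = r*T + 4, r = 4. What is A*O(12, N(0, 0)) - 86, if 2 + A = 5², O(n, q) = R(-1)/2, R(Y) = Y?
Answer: -195/2 ≈ -97.500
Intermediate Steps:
N(T, w) = 4 + 4*T (N(T, w) = 4*T + 4 = 4 + 4*T)
O(n, q) = -½ (O(n, q) = -1/2 = -1*½ = -½)
A = 23 (A = -2 + 5² = -2 + 25 = 23)
A*O(12, N(0, 0)) - 86 = 23*(-½) - 86 = -23/2 - 86 = -195/2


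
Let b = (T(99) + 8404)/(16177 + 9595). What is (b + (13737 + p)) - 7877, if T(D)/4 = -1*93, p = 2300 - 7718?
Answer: 2849814/6443 ≈ 442.31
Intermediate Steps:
p = -5418
T(D) = -372 (T(D) = 4*(-1*93) = 4*(-93) = -372)
b = 2008/6443 (b = (-372 + 8404)/(16177 + 9595) = 8032/25772 = 8032*(1/25772) = 2008/6443 ≈ 0.31166)
(b + (13737 + p)) - 7877 = (2008/6443 + (13737 - 5418)) - 7877 = (2008/6443 + 8319) - 7877 = 53601325/6443 - 7877 = 2849814/6443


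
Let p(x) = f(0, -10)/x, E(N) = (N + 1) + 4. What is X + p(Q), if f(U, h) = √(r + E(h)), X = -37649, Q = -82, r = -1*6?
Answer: -37649 - I*√11/82 ≈ -37649.0 - 0.040447*I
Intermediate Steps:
r = -6
E(N) = 5 + N (E(N) = (1 + N) + 4 = 5 + N)
f(U, h) = √(-1 + h) (f(U, h) = √(-6 + (5 + h)) = √(-1 + h))
p(x) = I*√11/x (p(x) = √(-1 - 10)/x = √(-11)/x = (I*√11)/x = I*√11/x)
X + p(Q) = -37649 + I*√11/(-82) = -37649 + I*√11*(-1/82) = -37649 - I*√11/82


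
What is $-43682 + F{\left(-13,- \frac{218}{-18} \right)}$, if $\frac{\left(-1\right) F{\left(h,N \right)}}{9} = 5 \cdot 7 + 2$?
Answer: $-44015$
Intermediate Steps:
$F{\left(h,N \right)} = -333$ ($F{\left(h,N \right)} = - 9 \left(5 \cdot 7 + 2\right) = - 9 \left(35 + 2\right) = \left(-9\right) 37 = -333$)
$-43682 + F{\left(-13,- \frac{218}{-18} \right)} = -43682 - 333 = -44015$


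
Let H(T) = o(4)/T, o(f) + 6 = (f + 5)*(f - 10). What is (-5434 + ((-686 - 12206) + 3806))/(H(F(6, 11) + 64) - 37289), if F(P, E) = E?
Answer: 72600/186449 ≈ 0.38938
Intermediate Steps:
o(f) = -6 + (-10 + f)*(5 + f) (o(f) = -6 + (f + 5)*(f - 10) = -6 + (5 + f)*(-10 + f) = -6 + (-10 + f)*(5 + f))
H(T) = -60/T (H(T) = (-56 + 4**2 - 5*4)/T = (-56 + 16 - 20)/T = -60/T)
(-5434 + ((-686 - 12206) + 3806))/(H(F(6, 11) + 64) - 37289) = (-5434 + ((-686 - 12206) + 3806))/(-60/(11 + 64) - 37289) = (-5434 + (-12892 + 3806))/(-60/75 - 37289) = (-5434 - 9086)/(-60*1/75 - 37289) = -14520/(-4/5 - 37289) = -14520/(-186449/5) = -14520*(-5/186449) = 72600/186449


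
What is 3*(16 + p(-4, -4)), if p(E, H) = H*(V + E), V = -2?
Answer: 120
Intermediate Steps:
p(E, H) = H*(-2 + E)
3*(16 + p(-4, -4)) = 3*(16 - 4*(-2 - 4)) = 3*(16 - 4*(-6)) = 3*(16 + 24) = 3*40 = 120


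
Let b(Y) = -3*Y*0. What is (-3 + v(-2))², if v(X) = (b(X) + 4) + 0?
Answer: 1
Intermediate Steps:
b(Y) = 0
v(X) = 4 (v(X) = (0 + 4) + 0 = 4 + 0 = 4)
(-3 + v(-2))² = (-3 + 4)² = 1² = 1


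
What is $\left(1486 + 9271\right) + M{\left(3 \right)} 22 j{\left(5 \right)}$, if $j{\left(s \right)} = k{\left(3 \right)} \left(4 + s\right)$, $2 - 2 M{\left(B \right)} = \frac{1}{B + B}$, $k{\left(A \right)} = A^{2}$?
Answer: $\frac{24781}{2} \approx 12391.0$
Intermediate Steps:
$M{\left(B \right)} = 1 - \frac{1}{4 B}$ ($M{\left(B \right)} = 1 - \frac{1}{2 \left(B + B\right)} = 1 - \frac{1}{2 \cdot 2 B} = 1 - \frac{\frac{1}{2} \frac{1}{B}}{2} = 1 - \frac{1}{4 B}$)
$j{\left(s \right)} = 36 + 9 s$ ($j{\left(s \right)} = 3^{2} \left(4 + s\right) = 9 \left(4 + s\right) = 36 + 9 s$)
$\left(1486 + 9271\right) + M{\left(3 \right)} 22 j{\left(5 \right)} = \left(1486 + 9271\right) + \frac{- \frac{1}{4} + 3}{3} \cdot 22 \left(36 + 9 \cdot 5\right) = 10757 + \frac{1}{3} \cdot \frac{11}{4} \cdot 22 \left(36 + 45\right) = 10757 + \frac{11}{12} \cdot 22 \cdot 81 = 10757 + \frac{121}{6} \cdot 81 = 10757 + \frac{3267}{2} = \frac{24781}{2}$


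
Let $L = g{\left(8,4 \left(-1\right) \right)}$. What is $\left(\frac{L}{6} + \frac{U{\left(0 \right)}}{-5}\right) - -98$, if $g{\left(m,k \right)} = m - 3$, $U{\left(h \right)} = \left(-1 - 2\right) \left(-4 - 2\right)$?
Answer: $\frac{2857}{30} \approx 95.233$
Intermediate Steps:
$U{\left(h \right)} = 18$ ($U{\left(h \right)} = \left(-3\right) \left(-6\right) = 18$)
$g{\left(m,k \right)} = -3 + m$
$L = 5$ ($L = -3 + 8 = 5$)
$\left(\frac{L}{6} + \frac{U{\left(0 \right)}}{-5}\right) - -98 = \left(\frac{5}{6} + \frac{18}{-5}\right) - -98 = \left(5 \cdot \frac{1}{6} + 18 \left(- \frac{1}{5}\right)\right) + 98 = \left(\frac{5}{6} - \frac{18}{5}\right) + 98 = - \frac{83}{30} + 98 = \frac{2857}{30}$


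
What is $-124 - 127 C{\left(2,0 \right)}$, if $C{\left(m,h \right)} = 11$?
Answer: $-1521$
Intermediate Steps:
$-124 - 127 C{\left(2,0 \right)} = -124 - 1397 = -1521$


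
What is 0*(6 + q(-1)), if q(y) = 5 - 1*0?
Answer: 0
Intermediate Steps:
q(y) = 5 (q(y) = 5 + 0 = 5)
0*(6 + q(-1)) = 0*(6 + 5) = 0*11 = 0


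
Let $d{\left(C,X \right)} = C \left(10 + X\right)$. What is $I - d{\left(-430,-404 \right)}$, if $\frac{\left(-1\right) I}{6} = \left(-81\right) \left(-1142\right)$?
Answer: $-724432$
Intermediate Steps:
$I = -555012$ ($I = - 6 \left(\left(-81\right) \left(-1142\right)\right) = \left(-6\right) 92502 = -555012$)
$I - d{\left(-430,-404 \right)} = -555012 - - 430 \left(10 - 404\right) = -555012 - \left(-430\right) \left(-394\right) = -555012 - 169420 = -724432$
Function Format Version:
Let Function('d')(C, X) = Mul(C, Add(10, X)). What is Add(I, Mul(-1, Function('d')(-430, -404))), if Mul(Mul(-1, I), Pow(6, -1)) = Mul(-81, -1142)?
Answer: -724432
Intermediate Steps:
I = -555012 (I = Mul(-6, Mul(-81, -1142)) = Mul(-6, 92502) = -555012)
Add(I, Mul(-1, Function('d')(-430, -404))) = Add(-555012, Mul(-1, Mul(-430, Add(10, -404)))) = Add(-555012, Mul(-1, Mul(-430, -394))) = Add(-555012, Mul(-1, 169420)) = Add(-555012, -169420) = -724432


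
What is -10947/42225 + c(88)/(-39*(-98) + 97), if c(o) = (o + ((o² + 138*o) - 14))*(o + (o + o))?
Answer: 74160499169/55159925 ≈ 1344.5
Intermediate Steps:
c(o) = 3*o*(-14 + o² + 139*o) (c(o) = (o + (-14 + o² + 138*o))*(o + 2*o) = (-14 + o² + 139*o)*(3*o) = 3*o*(-14 + o² + 139*o))
-10947/42225 + c(88)/(-39*(-98) + 97) = -10947/42225 + (3*88*(-14 + 88² + 139*88))/(-39*(-98) + 97) = -10947*1/42225 + (3*88*(-14 + 7744 + 12232))/(3822 + 97) = -3649/14075 + (3*88*19962)/3919 = -3649/14075 + 5269968*(1/3919) = -3649/14075 + 5269968/3919 = 74160499169/55159925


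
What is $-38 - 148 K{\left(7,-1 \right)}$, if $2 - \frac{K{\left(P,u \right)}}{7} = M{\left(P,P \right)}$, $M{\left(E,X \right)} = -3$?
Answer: $-5218$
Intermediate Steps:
$K{\left(P,u \right)} = 35$ ($K{\left(P,u \right)} = 14 - -21 = 14 + 21 = 35$)
$-38 - 148 K{\left(7,-1 \right)} = -38 - 5180 = -5218$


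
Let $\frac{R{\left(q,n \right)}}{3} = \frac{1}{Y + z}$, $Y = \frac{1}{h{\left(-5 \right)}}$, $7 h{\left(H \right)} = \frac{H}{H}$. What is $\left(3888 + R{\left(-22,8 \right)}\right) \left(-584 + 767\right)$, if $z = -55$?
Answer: $\frac{11383881}{16} \approx 7.1149 \cdot 10^{5}$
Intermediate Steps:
$h{\left(H \right)} = \frac{1}{7}$ ($h{\left(H \right)} = \frac{H \frac{1}{H}}{7} = \frac{1}{7} \cdot 1 = \frac{1}{7}$)
$Y = 7$ ($Y = \frac{1}{\frac{1}{7}} = 7$)
$R{\left(q,n \right)} = - \frac{1}{16}$ ($R{\left(q,n \right)} = \frac{3}{7 - 55} = \frac{3}{-48} = 3 \left(- \frac{1}{48}\right) = - \frac{1}{16}$)
$\left(3888 + R{\left(-22,8 \right)}\right) \left(-584 + 767\right) = \left(3888 - \frac{1}{16}\right) \left(-584 + 767\right) = \frac{62207}{16} \cdot 183 = \frac{11383881}{16}$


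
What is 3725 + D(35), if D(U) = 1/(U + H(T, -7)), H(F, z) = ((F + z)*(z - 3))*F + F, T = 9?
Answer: 506599/136 ≈ 3725.0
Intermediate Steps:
H(F, z) = F + F*(-3 + z)*(F + z) (H(F, z) = ((F + z)*(-3 + z))*F + F = ((-3 + z)*(F + z))*F + F = F*(-3 + z)*(F + z) + F = F + F*(-3 + z)*(F + z))
D(U) = 1/(-171 + U) (D(U) = 1/(U + 9*(1 + (-7)² - 3*9 - 3*(-7) + 9*(-7))) = 1/(U + 9*(1 + 49 - 27 + 21 - 63)) = 1/(U + 9*(-19)) = 1/(U - 171) = 1/(-171 + U))
3725 + D(35) = 3725 + 1/(-171 + 35) = 3725 + 1/(-136) = 3725 - 1/136 = 506599/136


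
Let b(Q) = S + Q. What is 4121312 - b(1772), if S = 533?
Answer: 4119007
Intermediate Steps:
b(Q) = 533 + Q
4121312 - b(1772) = 4121312 - (533 + 1772) = 4121312 - 1*2305 = 4121312 - 2305 = 4119007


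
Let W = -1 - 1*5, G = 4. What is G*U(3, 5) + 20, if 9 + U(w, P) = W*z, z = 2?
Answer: -64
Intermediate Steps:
W = -6 (W = -1 - 5 = -6)
U(w, P) = -21 (U(w, P) = -9 - 6*2 = -9 - 12 = -21)
G*U(3, 5) + 20 = 4*(-21) + 20 = -84 + 20 = -64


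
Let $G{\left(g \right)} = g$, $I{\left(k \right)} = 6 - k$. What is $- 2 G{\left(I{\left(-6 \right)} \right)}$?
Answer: $-24$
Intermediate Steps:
$- 2 G{\left(I{\left(-6 \right)} \right)} = - 2 \left(6 - -6\right) = - 2 \left(6 + 6\right) = \left(-2\right) 12 = -24$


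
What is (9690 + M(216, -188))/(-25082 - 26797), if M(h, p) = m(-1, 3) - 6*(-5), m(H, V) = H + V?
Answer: -9722/51879 ≈ -0.18740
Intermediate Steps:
M(h, p) = 32 (M(h, p) = (-1 + 3) - 6*(-5) = 2 + 30 = 32)
(9690 + M(216, -188))/(-25082 - 26797) = (9690 + 32)/(-25082 - 26797) = 9722/(-51879) = 9722*(-1/51879) = -9722/51879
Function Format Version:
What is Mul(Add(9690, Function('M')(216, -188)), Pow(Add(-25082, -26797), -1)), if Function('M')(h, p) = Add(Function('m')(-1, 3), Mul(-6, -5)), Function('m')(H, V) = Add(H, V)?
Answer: Rational(-9722, 51879) ≈ -0.18740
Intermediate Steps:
Function('M')(h, p) = 32 (Function('M')(h, p) = Add(Add(-1, 3), Mul(-6, -5)) = Add(2, 30) = 32)
Mul(Add(9690, Function('M')(216, -188)), Pow(Add(-25082, -26797), -1)) = Mul(Add(9690, 32), Pow(Add(-25082, -26797), -1)) = Mul(9722, Pow(-51879, -1)) = Mul(9722, Rational(-1, 51879)) = Rational(-9722, 51879)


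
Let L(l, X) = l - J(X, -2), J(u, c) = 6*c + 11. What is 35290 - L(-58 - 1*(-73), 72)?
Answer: 35274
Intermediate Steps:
J(u, c) = 11 + 6*c
L(l, X) = 1 + l (L(l, X) = l - (11 + 6*(-2)) = l - (11 - 12) = l - 1*(-1) = l + 1 = 1 + l)
35290 - L(-58 - 1*(-73), 72) = 35290 - (1 + (-58 - 1*(-73))) = 35290 - (1 + (-58 + 73)) = 35290 - (1 + 15) = 35290 - 1*16 = 35290 - 16 = 35274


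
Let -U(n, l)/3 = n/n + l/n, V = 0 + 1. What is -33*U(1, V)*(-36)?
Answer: -7128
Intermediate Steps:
V = 1
U(n, l) = -3 - 3*l/n (U(n, l) = -3*(n/n + l/n) = -3*(1 + l/n) = -3 - 3*l/n)
-33*U(1, V)*(-36) = -33*(-3 - 3*1/1)*(-36) = -33*(-3 - 3*1*1)*(-36) = -33*(-3 - 3)*(-36) = -33*(-6)*(-36) = 198*(-36) = -7128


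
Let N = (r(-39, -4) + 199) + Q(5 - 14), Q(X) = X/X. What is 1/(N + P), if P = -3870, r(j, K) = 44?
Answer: -1/3626 ≈ -0.00027579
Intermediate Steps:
Q(X) = 1
N = 244 (N = (44 + 199) + 1 = 243 + 1 = 244)
1/(N + P) = 1/(244 - 3870) = 1/(-3626) = -1/3626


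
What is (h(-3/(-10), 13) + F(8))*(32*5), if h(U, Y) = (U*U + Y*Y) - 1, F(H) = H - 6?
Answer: 136072/5 ≈ 27214.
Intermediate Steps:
F(H) = -6 + H
h(U, Y) = -1 + U**2 + Y**2 (h(U, Y) = (U**2 + Y**2) - 1 = -1 + U**2 + Y**2)
(h(-3/(-10), 13) + F(8))*(32*5) = ((-1 + (-3/(-10))**2 + 13**2) + (-6 + 8))*(32*5) = ((-1 + (-3*(-1/10))**2 + 169) + 2)*160 = ((-1 + (3/10)**2 + 169) + 2)*160 = ((-1 + 9/100 + 169) + 2)*160 = (16809/100 + 2)*160 = (17009/100)*160 = 136072/5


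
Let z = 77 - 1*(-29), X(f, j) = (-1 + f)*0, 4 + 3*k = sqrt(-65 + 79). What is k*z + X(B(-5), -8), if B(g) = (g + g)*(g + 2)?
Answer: -424/3 + 106*sqrt(14)/3 ≈ -9.1281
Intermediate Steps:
B(g) = 2*g*(2 + g) (B(g) = (2*g)*(2 + g) = 2*g*(2 + g))
k = -4/3 + sqrt(14)/3 (k = -4/3 + sqrt(-65 + 79)/3 = -4/3 + sqrt(14)/3 ≈ -0.086114)
X(f, j) = 0
z = 106 (z = 77 + 29 = 106)
k*z + X(B(-5), -8) = (-4/3 + sqrt(14)/3)*106 + 0 = (-424/3 + 106*sqrt(14)/3) + 0 = -424/3 + 106*sqrt(14)/3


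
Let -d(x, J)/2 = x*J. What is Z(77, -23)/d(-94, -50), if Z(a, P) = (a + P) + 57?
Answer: -111/9400 ≈ -0.011809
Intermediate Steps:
Z(a, P) = 57 + P + a (Z(a, P) = (P + a) + 57 = 57 + P + a)
d(x, J) = -2*J*x (d(x, J) = -2*x*J = -2*J*x)
Z(77, -23)/d(-94, -50) = (57 - 23 + 77)/((-2*(-50)*(-94))) = 111/(-9400) = 111*(-1/9400) = -111/9400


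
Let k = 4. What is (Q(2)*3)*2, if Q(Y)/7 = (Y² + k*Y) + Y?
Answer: 588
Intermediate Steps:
Q(Y) = 7*Y² + 35*Y (Q(Y) = 7*((Y² + 4*Y) + Y) = 7*(Y² + 5*Y) = 7*Y² + 35*Y)
(Q(2)*3)*2 = ((7*2*(5 + 2))*3)*2 = ((7*2*7)*3)*2 = (98*3)*2 = 294*2 = 588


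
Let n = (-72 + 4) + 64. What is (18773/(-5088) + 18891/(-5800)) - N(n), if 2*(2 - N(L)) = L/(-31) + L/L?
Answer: -958529731/114352800 ≈ -8.3822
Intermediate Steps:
n = -4 (n = -68 + 64 = -4)
N(L) = 3/2 + L/62 (N(L) = 2 - (L/(-31) + L/L)/2 = 2 - (L*(-1/31) + 1)/2 = 2 - (-L/31 + 1)/2 = 2 - (1 - L/31)/2 = 2 + (-1/2 + L/62) = 3/2 + L/62)
(18773/(-5088) + 18891/(-5800)) - N(n) = (18773/(-5088) + 18891/(-5800)) - (3/2 + (1/62)*(-4)) = (18773*(-1/5088) + 18891*(-1/5800)) - (3/2 - 2/31) = (-18773/5088 - 18891/5800) - 1*89/62 = -25625101/3688800 - 89/62 = -958529731/114352800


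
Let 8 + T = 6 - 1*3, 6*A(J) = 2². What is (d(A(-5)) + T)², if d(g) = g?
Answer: 169/9 ≈ 18.778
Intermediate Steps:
A(J) = ⅔ (A(J) = (⅙)*2² = (⅙)*4 = ⅔)
T = -5 (T = -8 + (6 - 1*3) = -8 + (6 - 3) = -8 + 3 = -5)
(d(A(-5)) + T)² = (⅔ - 5)² = (-13/3)² = 169/9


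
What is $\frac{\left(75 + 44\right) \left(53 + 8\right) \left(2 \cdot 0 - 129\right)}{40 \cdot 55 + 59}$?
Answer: $- \frac{312137}{753} \approx -414.52$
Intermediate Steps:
$\frac{\left(75 + 44\right) \left(53 + 8\right) \left(2 \cdot 0 - 129\right)}{40 \cdot 55 + 59} = \frac{119 \cdot 61 \left(0 - 129\right)}{2200 + 59} = \frac{7259 \left(-129\right)}{2259} = \left(-936411\right) \frac{1}{2259} = - \frac{312137}{753}$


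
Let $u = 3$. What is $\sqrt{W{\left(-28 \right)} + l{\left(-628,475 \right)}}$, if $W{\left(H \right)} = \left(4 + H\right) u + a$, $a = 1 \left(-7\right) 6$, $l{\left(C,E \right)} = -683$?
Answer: $i \sqrt{797} \approx 28.231 i$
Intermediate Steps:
$a = -42$ ($a = \left(-7\right) 6 = -42$)
$W{\left(H \right)} = -30 + 3 H$ ($W{\left(H \right)} = \left(4 + H\right) 3 - 42 = \left(12 + 3 H\right) - 42 = -30 + 3 H$)
$\sqrt{W{\left(-28 \right)} + l{\left(-628,475 \right)}} = \sqrt{\left(-30 + 3 \left(-28\right)\right) - 683} = \sqrt{\left(-30 - 84\right) - 683} = \sqrt{-114 - 683} = \sqrt{-797} = i \sqrt{797}$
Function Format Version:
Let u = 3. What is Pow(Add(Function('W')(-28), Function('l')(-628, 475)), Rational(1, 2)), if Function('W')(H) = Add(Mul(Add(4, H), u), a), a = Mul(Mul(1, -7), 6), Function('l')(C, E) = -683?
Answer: Mul(I, Pow(797, Rational(1, 2))) ≈ Mul(28.231, I)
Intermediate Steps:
a = -42 (a = Mul(-7, 6) = -42)
Function('W')(H) = Add(-30, Mul(3, H)) (Function('W')(H) = Add(Mul(Add(4, H), 3), -42) = Add(Add(12, Mul(3, H)), -42) = Add(-30, Mul(3, H)))
Pow(Add(Function('W')(-28), Function('l')(-628, 475)), Rational(1, 2)) = Pow(Add(Add(-30, Mul(3, -28)), -683), Rational(1, 2)) = Pow(Add(Add(-30, -84), -683), Rational(1, 2)) = Pow(Add(-114, -683), Rational(1, 2)) = Pow(-797, Rational(1, 2)) = Mul(I, Pow(797, Rational(1, 2)))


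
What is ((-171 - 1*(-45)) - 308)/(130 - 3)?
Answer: -434/127 ≈ -3.4173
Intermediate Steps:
((-171 - 1*(-45)) - 308)/(130 - 3) = ((-171 + 45) - 308)/127 = (-126 - 308)*(1/127) = -434*1/127 = -434/127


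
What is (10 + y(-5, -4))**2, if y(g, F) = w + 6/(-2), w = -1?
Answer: 36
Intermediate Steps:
y(g, F) = -4 (y(g, F) = -1 + 6/(-2) = -1 + 6*(-1/2) = -1 - 3 = -4)
(10 + y(-5, -4))**2 = (10 - 4)**2 = 6**2 = 36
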